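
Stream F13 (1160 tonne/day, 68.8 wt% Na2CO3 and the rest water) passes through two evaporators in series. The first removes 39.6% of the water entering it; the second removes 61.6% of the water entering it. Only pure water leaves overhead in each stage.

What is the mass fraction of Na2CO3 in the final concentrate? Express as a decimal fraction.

0.9048

water in feed = 1160×0.312 = 361.92 tonne/day.
After stage 1: water left = (1−0.396)×361.92 = 218.6; stream total = 1016.7 tonne/day.
After stage 2: water left = (1−0.616)×218.6 = 83.942; final concentrate = 882.02 tonne/day.
Na2CO3 fraction = 798.08/882.02 = 0.9048.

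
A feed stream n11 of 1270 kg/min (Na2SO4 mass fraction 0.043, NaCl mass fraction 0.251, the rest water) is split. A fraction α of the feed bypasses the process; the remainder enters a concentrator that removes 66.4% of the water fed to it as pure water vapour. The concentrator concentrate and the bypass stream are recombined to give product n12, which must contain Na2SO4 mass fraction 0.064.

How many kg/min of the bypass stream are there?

381.1 kg/min

All 1270×0.043 = 54.61 kg/min of Na2SO4 reaches n12, so n12 = 54.61/0.064 = 853.28 kg/min and vapour = 416.72 kg/min.
The evaporator receives (1−α)·1270 of feed at 0.706 water and removes 0.664 of that water:
0.664×0.706×(1−α)×1270 = 416.72
(1−α) = 416.72/595.36 = 0.6999;  α = 0.3001.
Bypass flow = 0.3001×1270 = 381.06 kg/min.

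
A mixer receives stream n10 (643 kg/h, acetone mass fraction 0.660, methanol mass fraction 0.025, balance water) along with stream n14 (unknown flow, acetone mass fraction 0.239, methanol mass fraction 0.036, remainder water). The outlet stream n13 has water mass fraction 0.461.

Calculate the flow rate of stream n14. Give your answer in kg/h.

355.6 kg/h

Let n14 be the unknown flow. Total out = 643 + n14.
water balance: 202.54 + 0.725·n14 = 0.461·(643 + n14)
(0.725 − 0.461)·n14 = 0.461×643 − 202.54 = 93.878
n14 = 93.878 / 0.264 = 355.6 kg/h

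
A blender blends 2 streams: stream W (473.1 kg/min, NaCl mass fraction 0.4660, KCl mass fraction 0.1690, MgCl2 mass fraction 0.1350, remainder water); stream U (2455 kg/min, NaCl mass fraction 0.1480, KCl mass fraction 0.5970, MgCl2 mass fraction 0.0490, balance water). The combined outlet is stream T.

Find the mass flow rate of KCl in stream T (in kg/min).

KCl out = KCl in = 473.1×0.169 + 2455×0.597 = 1545.6 kg/min.

1546 kg/min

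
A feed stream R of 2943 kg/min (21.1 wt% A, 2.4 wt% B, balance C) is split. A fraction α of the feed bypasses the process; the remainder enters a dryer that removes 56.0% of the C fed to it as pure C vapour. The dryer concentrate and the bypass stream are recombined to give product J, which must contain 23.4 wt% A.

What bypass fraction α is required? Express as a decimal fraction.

All 2943×0.211 = 620.97 kg/min of A reaches J, so J = 620.97/0.234 = 2653.7 kg/min and vapour = 289.27 kg/min.
The evaporator receives (1−α)·2943 of feed at 0.765 C and removes 0.560 of that C:
0.560×0.765×(1−α)×2943 = 289.27
(1−α) = 289.27/1260.8 = 0.2294;  α = 0.7706.

0.771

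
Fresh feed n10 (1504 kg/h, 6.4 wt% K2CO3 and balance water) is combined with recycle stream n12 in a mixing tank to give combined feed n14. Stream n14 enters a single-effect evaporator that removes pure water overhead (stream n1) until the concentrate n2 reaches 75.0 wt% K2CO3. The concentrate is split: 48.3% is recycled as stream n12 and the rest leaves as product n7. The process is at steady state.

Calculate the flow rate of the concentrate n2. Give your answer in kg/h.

Overall K2CO3 balance (none leaves overhead): K2CO3 in fresh feed = K2CO3 in product, i.e. 1504×0.064 = (1−0.483)·n2·0.750.
n2 = 96.256/(0.750×0.517) = 248.24 kg/h.

248.2 kg/h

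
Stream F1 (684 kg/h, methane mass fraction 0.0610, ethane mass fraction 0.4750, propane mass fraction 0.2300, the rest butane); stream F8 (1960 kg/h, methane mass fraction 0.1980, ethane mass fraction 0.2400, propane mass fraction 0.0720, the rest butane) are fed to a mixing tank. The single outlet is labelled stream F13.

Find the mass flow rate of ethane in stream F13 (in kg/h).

795.3 kg/h

ethane out = ethane in = 684×0.475 + 1960×0.240 = 795.3 kg/h.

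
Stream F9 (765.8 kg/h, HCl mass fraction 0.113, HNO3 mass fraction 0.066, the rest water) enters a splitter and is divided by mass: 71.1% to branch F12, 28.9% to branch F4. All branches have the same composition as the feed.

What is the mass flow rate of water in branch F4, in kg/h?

Branch F4 total = 0.289×765.8 = 221.32 kg/h.
water in F4 = 0.821×221.32 = 181.7 kg/h.

181.7 kg/h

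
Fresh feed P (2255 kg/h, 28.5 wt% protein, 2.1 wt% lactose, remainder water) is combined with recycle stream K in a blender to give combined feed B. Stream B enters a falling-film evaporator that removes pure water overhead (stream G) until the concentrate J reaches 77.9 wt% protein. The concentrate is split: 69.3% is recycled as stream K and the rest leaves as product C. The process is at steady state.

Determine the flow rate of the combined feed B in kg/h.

Overall protein balance (none leaves overhead): protein in fresh feed = protein in product, i.e. 2255×0.285 = (1−0.693)·J·0.779.
J = 642.67/(0.779×0.307) = 2687.3 kg/h.
Recycle K = 0.693×2687.3 = 1862.3 kg/h.
Combined feed B = 2255 + 1862.3 = 4117.3 kg/h.

4117 kg/h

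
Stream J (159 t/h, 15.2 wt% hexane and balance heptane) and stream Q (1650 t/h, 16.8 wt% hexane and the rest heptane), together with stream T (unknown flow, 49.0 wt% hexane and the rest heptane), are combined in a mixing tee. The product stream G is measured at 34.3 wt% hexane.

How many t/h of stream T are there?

2171 t/h

Let T be the unknown flow. Total out = 1809 + T.
hexane balance: 301.37 + 0.490·T = 0.343·(1809 + T)
(0.490 − 0.343)·T = 0.343×1809 − 301.37 = 319.12
T = 319.12 / 0.147 = 2170.9 t/h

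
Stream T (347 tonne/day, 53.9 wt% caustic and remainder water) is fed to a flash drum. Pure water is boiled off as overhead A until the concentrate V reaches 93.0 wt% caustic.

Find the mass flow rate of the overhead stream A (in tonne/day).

caustic is conserved: 347×0.539 = 187.03 tonne/day all reports to the concentrate.
Concentrate = 187.03/(target fraction) = 201.11 tonne/day.
Overhead = 347 − 201.11 = 145.89 tonne/day.

145.9 tonne/day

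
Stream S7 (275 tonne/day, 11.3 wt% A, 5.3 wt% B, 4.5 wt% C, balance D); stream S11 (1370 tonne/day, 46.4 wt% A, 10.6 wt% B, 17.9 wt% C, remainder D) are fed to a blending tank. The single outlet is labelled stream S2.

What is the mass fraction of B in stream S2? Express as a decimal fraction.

0.097

Total flow out = 275 + 1370 = 1645 tonne/day.
B in = 275×0.053 + 1370×0.106 = 159.79 tonne/day.
B mass fraction in S2 = 159.79/1645 = 0.097.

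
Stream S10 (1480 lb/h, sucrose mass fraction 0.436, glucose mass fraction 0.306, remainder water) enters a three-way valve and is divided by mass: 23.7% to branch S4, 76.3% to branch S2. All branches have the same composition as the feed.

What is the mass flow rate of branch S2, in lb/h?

1129 lb/h

Branch S2 flow = 0.763×1480 = 1129.2 lb/h.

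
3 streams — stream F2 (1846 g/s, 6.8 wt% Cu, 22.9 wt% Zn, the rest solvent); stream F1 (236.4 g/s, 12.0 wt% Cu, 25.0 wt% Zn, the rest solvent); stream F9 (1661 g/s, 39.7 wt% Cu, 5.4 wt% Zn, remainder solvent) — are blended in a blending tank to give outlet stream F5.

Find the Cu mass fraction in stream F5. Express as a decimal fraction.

Total flow out = 1846 + 236.4 + 1661 = 3743.4 g/s.
Cu in = 1846×0.068 + 236.4×0.120 + 1661×0.397 = 813.31 g/s.
Cu mass fraction in F5 = 813.31/3743.4 = 0.217.

0.217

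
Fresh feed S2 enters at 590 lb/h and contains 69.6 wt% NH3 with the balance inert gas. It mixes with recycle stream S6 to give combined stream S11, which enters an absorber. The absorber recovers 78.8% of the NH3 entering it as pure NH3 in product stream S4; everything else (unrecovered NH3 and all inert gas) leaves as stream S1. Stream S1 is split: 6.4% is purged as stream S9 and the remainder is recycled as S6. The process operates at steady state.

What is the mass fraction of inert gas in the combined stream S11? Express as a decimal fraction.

0.845

inert gas enters only via S2 and leaves only via the purge: 590×0.304 = 0.064×(inert gas in S1), and the absorber passes all inert gas, so inert gas in S11 = inert gas in S1 = 2802.5 lb/h.
NH3 in S11: m_A = 590×0.696 + (1−0.064)·(1−0.788)·m_A, so m_A = 410.64/0.8016 = 512.3 lb/h.
S11 = 512.3 + 2802.5 = 3314.8 lb/h.
inert gas fraction in S11 = 2802.5/3314.8 = 0.845.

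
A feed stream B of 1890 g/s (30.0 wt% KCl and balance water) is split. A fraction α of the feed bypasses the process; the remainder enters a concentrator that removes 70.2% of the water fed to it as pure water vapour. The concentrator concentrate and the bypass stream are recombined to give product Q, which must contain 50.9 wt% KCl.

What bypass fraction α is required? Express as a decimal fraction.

All 1890×0.300 = 567 g/s of KCl reaches Q, so Q = 567/0.509 = 1113.9 g/s and vapour = 776.05 g/s.
The evaporator receives (1−α)·1890 of feed at 0.700 water and removes 0.702 of that water:
0.702×0.700×(1−α)×1890 = 776.05
(1−α) = 776.05/928.75 = 0.8356;  α = 0.1644.

0.164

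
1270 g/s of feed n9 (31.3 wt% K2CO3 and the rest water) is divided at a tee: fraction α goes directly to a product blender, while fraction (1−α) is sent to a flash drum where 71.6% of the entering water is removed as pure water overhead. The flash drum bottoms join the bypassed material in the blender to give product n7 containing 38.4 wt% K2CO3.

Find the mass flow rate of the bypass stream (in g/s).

All 1270×0.313 = 397.51 g/s of K2CO3 reaches n7, so n7 = 397.51/0.384 = 1035.2 g/s and vapour = 234.82 g/s.
The evaporator receives (1−α)·1270 of feed at 0.687 water and removes 0.716 of that water:
0.716×0.687×(1−α)×1270 = 234.82
(1−α) = 234.82/624.7 = 0.3759;  α = 0.6241.
Bypass flow = 0.6241×1270 = 792.62 g/s.

792.6 g/s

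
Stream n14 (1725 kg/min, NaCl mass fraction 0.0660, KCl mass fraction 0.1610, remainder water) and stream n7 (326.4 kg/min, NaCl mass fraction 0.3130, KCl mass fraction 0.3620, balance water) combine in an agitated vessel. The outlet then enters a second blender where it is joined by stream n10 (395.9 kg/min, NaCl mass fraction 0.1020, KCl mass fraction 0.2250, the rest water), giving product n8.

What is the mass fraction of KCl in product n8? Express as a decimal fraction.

0.1982

Overall, product flow = 2447.3 kg/min.
KCl in = 1725×0.161 + 326.4×0.362 + 395.9×0.225 = 484.96 kg/min.
KCl fraction in n8 = 0.1982.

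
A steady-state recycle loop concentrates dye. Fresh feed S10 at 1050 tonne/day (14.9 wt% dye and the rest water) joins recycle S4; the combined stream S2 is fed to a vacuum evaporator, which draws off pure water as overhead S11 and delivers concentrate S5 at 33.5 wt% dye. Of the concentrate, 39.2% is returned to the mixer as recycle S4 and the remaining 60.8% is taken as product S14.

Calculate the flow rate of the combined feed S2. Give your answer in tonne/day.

Overall dye balance (none leaves overhead): dye in fresh feed = dye in product, i.e. 1050×0.149 = (1−0.392)·S5·0.335.
S5 = 156.45/(0.335×0.608) = 768.12 tonne/day.
Recycle S4 = 0.392×768.12 = 301.1 tonne/day.
Combined feed S2 = 1050 + 301.1 = 1351.1 tonne/day.

1351 tonne/day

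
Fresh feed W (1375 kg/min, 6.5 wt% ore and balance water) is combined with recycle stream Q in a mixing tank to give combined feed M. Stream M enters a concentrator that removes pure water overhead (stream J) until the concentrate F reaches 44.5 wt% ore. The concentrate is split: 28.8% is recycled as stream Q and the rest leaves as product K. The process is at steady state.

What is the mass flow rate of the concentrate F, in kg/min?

Overall ore balance (none leaves overhead): ore in fresh feed = ore in product, i.e. 1375×0.065 = (1−0.288)·F·0.445.
F = 89.375/(0.445×0.712) = 282.08 kg/min.

282.1 kg/min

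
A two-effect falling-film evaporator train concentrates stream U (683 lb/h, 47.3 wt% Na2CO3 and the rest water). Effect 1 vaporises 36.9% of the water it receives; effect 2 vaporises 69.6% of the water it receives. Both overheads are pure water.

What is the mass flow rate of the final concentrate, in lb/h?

392.1 lb/h

water in feed = 683×0.527 = 359.94 lb/h.
After stage 1: water left = (1−0.369)×359.94 = 227.12; stream total = 550.18 lb/h.
After stage 2: water left = (1−0.696)×227.12 = 69.045; final concentrate = 392.1 lb/h.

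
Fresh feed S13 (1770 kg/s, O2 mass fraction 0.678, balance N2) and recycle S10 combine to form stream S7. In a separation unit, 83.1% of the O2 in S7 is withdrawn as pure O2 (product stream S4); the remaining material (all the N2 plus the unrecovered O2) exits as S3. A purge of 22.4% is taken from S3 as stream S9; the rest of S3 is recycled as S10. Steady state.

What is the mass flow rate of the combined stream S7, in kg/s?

N2 enters only via S13 and leaves only via the purge: 1770×0.322 = 0.224×(N2 in S3), and the separation unit passes all N2, so N2 in S7 = N2 in S3 = 2544.4 kg/s.
O2 in S7: m_A = 1770×0.678 + (1−0.224)·(1−0.831)·m_A, so m_A = 1200.1/0.8689 = 1381.2 kg/s.
S7 = 1381.2 + 2544.4 = 3925.6 kg/s.

3926 kg/s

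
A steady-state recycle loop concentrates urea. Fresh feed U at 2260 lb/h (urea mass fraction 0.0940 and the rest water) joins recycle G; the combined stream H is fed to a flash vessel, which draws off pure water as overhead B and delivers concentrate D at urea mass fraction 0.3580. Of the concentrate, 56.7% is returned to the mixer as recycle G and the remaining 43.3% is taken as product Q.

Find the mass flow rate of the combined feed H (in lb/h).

3037 lb/h

Overall urea balance (none leaves overhead): urea in fresh feed = urea in product, i.e. 2260×0.094 = (1−0.567)·D·0.358.
D = 212.44/(0.358×0.433) = 1370.5 lb/h.
Recycle G = 0.567×1370.5 = 777.05 lb/h.
Combined feed H = 2260 + 777.05 = 3037 lb/h.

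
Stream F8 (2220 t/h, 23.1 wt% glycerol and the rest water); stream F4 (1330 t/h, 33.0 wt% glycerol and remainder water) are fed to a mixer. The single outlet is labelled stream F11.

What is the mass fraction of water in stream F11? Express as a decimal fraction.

Total flow out = 2220 + 1330 = 3550 t/h.
water in = 2220×0.769 + 1330×0.670 = 2598.3 t/h.
water mass fraction in F11 = 2598.3/3550 = 0.7319.

0.7319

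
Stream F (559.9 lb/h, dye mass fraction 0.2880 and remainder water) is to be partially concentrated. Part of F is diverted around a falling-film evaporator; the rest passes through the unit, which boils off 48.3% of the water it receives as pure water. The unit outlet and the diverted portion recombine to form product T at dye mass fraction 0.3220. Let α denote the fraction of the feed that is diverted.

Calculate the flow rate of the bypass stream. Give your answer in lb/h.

388 lb/h

All 559.9×0.288 = 161.25 lb/h of dye reaches T, so T = 161.25/0.322 = 500.78 lb/h and vapour = 59.12 lb/h.
The evaporator receives (1−α)·559.9 of feed at 0.712 water and removes 0.483 of that water:
0.483×0.712×(1−α)×559.9 = 59.12
(1−α) = 59.12/192.55 = 0.3070;  α = 0.6930.
Bypass flow = 0.6930×559.9 = 387.99 lb/h.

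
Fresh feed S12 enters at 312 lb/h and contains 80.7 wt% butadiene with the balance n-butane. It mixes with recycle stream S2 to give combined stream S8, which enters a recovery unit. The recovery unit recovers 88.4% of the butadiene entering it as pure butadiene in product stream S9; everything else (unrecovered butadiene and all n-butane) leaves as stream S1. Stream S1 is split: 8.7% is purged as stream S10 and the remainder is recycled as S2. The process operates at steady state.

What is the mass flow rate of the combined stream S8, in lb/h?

n-butane enters only via S12 and leaves only via the purge: 312×0.193 = 0.087×(n-butane in S1), and the recovery unit passes all n-butane, so n-butane in S8 = n-butane in S1 = 692.14 lb/h.
butadiene in S8: m_A = 312×0.807 + (1−0.087)·(1−0.884)·m_A, so m_A = 251.78/0.8941 = 281.61 lb/h.
S8 = 281.61 + 692.14 = 973.75 lb/h.

973.7 lb/h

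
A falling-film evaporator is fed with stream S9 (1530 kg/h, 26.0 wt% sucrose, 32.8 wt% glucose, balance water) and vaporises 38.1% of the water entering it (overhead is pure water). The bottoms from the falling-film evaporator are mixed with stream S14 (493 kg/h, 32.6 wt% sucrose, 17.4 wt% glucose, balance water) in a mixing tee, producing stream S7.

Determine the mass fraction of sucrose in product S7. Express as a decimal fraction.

Vapour removed = 0.381×0.412×1530 = 240.17 kg/h; concentrate = 1289.8 kg/h.
sucrose reaching the mixer = 397.8 (from concentrate) + 493×0.326 = 558.52 kg/h.
Product flow = 1289.8 + 493 = 1782.8 kg/h; sucrose fraction = 0.313.

0.313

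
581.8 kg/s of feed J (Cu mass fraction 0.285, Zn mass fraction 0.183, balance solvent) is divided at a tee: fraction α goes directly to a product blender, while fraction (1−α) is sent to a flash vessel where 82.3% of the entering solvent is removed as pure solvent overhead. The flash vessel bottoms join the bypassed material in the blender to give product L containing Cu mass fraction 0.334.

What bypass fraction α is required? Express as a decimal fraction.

0.665

All 581.8×0.285 = 165.81 kg/s of Cu reaches L, so L = 165.81/0.334 = 496.45 kg/s and vapour = 85.354 kg/s.
The evaporator receives (1−α)·581.8 of feed at 0.532 solvent and removes 0.823 of that solvent:
0.823×0.532×(1−α)×581.8 = 85.354
(1−α) = 85.354/254.73 = 0.3351;  α = 0.6649.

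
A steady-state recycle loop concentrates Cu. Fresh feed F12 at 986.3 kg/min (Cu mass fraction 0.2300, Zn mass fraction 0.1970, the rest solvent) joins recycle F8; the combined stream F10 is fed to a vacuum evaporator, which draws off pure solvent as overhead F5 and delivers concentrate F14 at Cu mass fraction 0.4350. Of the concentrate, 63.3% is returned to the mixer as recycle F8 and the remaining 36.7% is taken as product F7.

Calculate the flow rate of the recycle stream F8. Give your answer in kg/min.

Overall Cu balance (none leaves overhead): Cu in fresh feed = Cu in product, i.e. 986.3×0.230 = (1−0.633)·F14·0.435.
F14 = 226.85/(0.435×0.367) = 1421 kg/min.
Recycle F8 = 0.633×1421 = 899.47 kg/min.

899.5 kg/min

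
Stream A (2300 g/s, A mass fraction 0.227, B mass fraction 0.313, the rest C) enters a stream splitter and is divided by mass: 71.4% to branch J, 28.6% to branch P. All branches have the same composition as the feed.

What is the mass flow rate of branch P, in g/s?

657.8 g/s

Branch P flow = 0.286×2300 = 657.8 g/s.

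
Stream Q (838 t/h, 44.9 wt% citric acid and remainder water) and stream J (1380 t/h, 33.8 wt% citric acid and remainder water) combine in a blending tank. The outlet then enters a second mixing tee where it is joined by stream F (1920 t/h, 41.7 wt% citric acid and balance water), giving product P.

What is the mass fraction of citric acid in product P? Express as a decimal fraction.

Overall, product flow = 4138 t/h.
citric acid in = 838×0.449 + 1380×0.338 + 1920×0.417 = 1643.3 t/h.
citric acid fraction in P = 0.397.

0.397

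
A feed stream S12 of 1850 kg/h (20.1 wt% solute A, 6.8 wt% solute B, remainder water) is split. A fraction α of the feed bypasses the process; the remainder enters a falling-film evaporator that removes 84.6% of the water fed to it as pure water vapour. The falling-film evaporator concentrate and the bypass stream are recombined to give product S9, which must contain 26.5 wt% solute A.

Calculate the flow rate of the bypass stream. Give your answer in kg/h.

1128 kg/h

All 1850×0.201 = 371.85 kg/h of solute A reaches S9, so S9 = 371.85/0.265 = 1403.2 kg/h and vapour = 446.79 kg/h.
The evaporator receives (1−α)·1850 of feed at 0.731 water and removes 0.846 of that water:
0.846×0.731×(1−α)×1850 = 446.79
(1−α) = 446.79/1144.1 = 0.3905;  α = 0.6095.
Bypass flow = 0.6095×1850 = 1127.5 kg/h.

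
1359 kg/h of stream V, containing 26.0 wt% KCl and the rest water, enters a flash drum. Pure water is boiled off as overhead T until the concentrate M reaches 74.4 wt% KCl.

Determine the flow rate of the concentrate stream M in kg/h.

474.9 kg/h

KCl is conserved: 1359×0.260 = 353.34 kg/h all reports to the concentrate.
Concentrate = 353.34/(target fraction) = 474.92 kg/h.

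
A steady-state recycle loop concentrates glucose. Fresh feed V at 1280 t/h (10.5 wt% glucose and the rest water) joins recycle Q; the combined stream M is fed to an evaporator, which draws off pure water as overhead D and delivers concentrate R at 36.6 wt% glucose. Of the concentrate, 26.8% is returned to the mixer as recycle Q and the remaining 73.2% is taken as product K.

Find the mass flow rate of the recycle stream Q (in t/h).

134.4 t/h

Overall glucose balance (none leaves overhead): glucose in fresh feed = glucose in product, i.e. 1280×0.105 = (1−0.268)·R·0.366.
R = 134.4/(0.366×0.732) = 501.66 t/h.
Recycle Q = 0.268×501.66 = 134.44 t/h.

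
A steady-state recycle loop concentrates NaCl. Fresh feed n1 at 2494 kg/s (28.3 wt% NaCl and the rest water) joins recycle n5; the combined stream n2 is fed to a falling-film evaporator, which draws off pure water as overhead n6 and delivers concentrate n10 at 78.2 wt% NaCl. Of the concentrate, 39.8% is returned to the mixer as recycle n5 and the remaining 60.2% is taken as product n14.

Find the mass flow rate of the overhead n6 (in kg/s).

Overall NaCl balance (none leaves overhead): NaCl in fresh feed = NaCl in product, i.e. 2494×0.283 = (1−0.398)·n10·0.782.
n10 = 705.8/(0.782×0.602) = 1499.3 kg/s.
Recycle n5 = 0.398×1499.3 = 596.71 kg/s.
Combined feed n2 = 2494 + 596.71 = 3090.7 kg/s.
Overhead n6 = n2 − n10 = 3090.7 − 1499.3 = 1591.4 kg/s.

1591 kg/s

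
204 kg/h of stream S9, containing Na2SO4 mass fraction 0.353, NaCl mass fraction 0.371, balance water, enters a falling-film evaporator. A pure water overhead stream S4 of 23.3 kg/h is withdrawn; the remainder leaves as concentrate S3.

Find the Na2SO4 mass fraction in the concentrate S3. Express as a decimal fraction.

Na2SO4 is not removed: 204×0.353 = 72.012 kg/h of Na2SO4 enters S3.
Concentrate = 204 − 23.3 = 180.7 kg/h.
Mass fraction = 72.012/180.7 = 0.399.

0.399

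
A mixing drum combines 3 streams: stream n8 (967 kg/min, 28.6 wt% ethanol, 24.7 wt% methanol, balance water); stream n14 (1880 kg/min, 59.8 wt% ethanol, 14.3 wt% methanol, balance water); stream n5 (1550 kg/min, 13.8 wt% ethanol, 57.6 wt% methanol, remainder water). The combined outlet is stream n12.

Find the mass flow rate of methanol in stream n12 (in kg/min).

1400 kg/min

methanol out = methanol in = 967×0.247 + 1880×0.143 + 1550×0.576 = 1400.5 kg/min.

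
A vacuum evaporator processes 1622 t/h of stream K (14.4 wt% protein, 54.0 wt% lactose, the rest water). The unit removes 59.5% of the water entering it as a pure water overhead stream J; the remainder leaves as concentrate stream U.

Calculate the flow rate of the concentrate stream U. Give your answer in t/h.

1317 t/h

water entering = 1622×0.316 = 512.55 t/h; overhead removed = 0.595×512.55 = 304.97 t/h.
Concentrate = 1622 − 304.97 = 1317 t/h.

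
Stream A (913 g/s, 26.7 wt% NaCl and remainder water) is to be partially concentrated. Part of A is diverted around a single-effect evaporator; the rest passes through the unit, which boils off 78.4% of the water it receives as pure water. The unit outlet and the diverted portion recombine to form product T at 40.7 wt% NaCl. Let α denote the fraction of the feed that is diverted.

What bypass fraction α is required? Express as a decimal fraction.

All 913×0.267 = 243.77 g/s of NaCl reaches T, so T = 243.77/0.407 = 598.95 g/s and vapour = 314.05 g/s.
The evaporator receives (1−α)·913 of feed at 0.733 water and removes 0.784 of that water:
0.784×0.733×(1−α)×913 = 314.05
(1−α) = 314.05/524.68 = 0.5986;  α = 0.4014.

0.401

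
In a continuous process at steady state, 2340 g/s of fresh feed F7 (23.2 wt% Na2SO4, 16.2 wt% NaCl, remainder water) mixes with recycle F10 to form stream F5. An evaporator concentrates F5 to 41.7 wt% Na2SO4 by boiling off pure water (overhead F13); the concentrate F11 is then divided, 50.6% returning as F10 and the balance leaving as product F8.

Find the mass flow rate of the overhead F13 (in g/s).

1038 g/s

Overall Na2SO4 balance (none leaves overhead): Na2SO4 in fresh feed = Na2SO4 in product, i.e. 2340×0.232 = (1−0.506)·F11·0.417.
F11 = 542.88/(0.417×0.494) = 2635.4 g/s.
Recycle F10 = 0.506×2635.4 = 1333.5 g/s.
Combined feed F5 = 2340 + 1333.5 = 3673.5 g/s.
Overhead F13 = F5 − F11 = 3673.5 − 2635.4 = 1038.1 g/s.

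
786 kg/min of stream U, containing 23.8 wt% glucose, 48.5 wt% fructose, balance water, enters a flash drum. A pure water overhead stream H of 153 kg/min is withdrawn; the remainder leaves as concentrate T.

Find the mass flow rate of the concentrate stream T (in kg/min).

633 kg/min

Concentrate = 786 − 153 = 633 kg/min.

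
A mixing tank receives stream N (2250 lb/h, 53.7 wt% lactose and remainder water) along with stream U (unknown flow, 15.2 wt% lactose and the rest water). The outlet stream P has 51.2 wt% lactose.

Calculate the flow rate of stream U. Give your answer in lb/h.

156.2 lb/h

Let U be the unknown flow. Total out = 2250 + U.
lactose balance: 1208.2 + 0.152·U = 0.512·(2250 + U)
(0.152 − 0.512)·U = 0.512×2250 − 1208.2 = -56.25
U = -56.25 / -0.360 = 156.25 lb/h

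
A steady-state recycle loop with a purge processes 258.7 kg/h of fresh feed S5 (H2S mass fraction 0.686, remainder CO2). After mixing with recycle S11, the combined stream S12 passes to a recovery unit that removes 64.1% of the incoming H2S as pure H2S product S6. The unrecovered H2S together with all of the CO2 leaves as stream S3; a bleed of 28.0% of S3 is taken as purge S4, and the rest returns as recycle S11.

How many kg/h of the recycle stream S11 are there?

CO2 enters only via S5 and leaves only via the purge: 258.7×0.314 = 0.280×(CO2 in S3), and the recovery unit passes all CO2, so CO2 in S12 = CO2 in S3 = 290.11 kg/h.
H2S in S12: m_A = 258.7×0.686 + (1−0.280)·(1−0.641)·m_A, so m_A = 177.47/0.7415 = 239.33 kg/h.
S3 = (1−0.641)×239.33 + 290.11 = 376.03 kg/h.
Recycle S11 = (1−0.280)×376.03 = 270.74 kg/h.

270.7 kg/h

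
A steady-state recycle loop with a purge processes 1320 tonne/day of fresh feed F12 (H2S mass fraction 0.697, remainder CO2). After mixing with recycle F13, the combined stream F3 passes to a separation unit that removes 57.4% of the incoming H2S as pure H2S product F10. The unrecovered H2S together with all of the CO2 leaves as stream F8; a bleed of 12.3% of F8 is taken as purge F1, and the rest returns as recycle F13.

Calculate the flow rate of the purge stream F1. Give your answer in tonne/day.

CO2 enters only via F12 and leaves only via the purge: 1320×0.303 = 0.123×(CO2 in F8), and the separation unit passes all CO2, so CO2 in F3 = CO2 in F8 = 3251.7 tonne/day.
H2S in F3: m_A = 1320×0.697 + (1−0.123)·(1−0.574)·m_A, so m_A = 920.04/0.6264 = 1468.8 tonne/day.
F8 = (1−0.574)×1468.8 + 3251.7 = 3877.4 tonne/day.
Purge F1 = 0.123×3877.4 = 476.92 tonne/day.

476.9 tonne/day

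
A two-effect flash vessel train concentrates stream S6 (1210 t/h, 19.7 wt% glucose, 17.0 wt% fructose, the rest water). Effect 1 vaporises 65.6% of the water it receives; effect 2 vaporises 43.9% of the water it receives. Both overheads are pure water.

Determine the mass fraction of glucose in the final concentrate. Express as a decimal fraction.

0.403

water in feed = 1210×0.633 = 765.93 t/h.
After stage 1: water left = (1−0.656)×765.93 = 263.48; stream total = 707.55 t/h.
After stage 2: water left = (1−0.439)×263.48 = 147.81; final concentrate = 591.88 t/h.
glucose fraction = 238.37/591.88 = 0.403.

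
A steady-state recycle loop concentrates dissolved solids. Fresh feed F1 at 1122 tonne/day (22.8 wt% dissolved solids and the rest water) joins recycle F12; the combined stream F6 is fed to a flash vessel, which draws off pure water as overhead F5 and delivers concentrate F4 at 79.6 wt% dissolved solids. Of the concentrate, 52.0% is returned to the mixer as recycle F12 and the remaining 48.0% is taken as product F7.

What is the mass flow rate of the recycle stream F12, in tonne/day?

Overall dissolved solids balance (none leaves overhead): dissolved solids in fresh feed = dissolved solids in product, i.e. 1122×0.228 = (1−0.520)·F4·0.796.
F4 = 255.82/(0.796×0.480) = 669.54 tonne/day.
Recycle F12 = 0.520×669.54 = 348.16 tonne/day.

348.2 tonne/day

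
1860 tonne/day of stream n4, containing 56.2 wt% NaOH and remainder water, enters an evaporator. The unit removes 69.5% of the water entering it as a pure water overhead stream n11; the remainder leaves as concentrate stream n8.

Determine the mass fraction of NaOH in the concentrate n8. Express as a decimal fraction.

0.808

NaOH is not removed: 1860×0.562 = 1045.3 tonne/day of NaOH enters n8.
water entering = 1860×0.438 = 814.68 tonne/day; overhead removed = 0.695×814.68 = 566.2 tonne/day.
Concentrate = 1860 − 566.2 = 1293.8 tonne/day.
Mass fraction = 1045.3/1293.8 = 0.808.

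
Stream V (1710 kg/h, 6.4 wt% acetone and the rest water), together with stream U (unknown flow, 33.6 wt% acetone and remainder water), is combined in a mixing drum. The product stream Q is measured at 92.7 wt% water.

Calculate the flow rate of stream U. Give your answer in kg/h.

58.52 kg/h

Let U be the unknown flow. Total out = 1710 + U.
water balance: 1600.6 + 0.664·U = 0.927·(1710 + U)
(0.664 − 0.927)·U = 0.927×1710 − 1600.6 = -15.39
U = -15.39 / -0.263 = 58.517 kg/h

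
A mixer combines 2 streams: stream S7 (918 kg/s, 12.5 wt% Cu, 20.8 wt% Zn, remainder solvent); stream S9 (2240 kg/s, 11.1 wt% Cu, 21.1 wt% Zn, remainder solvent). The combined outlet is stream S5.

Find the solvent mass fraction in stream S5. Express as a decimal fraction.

Total flow out = 918 + 2240 = 3158 kg/s.
solvent in = 918×0.667 + 2240×0.678 = 2131 kg/s.
solvent mass fraction in S5 = 2131/3158 = 0.6748.

0.6748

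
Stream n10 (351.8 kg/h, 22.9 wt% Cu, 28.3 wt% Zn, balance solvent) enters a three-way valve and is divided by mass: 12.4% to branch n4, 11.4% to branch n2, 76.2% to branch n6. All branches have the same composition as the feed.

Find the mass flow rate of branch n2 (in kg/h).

Branch n2 flow = 0.114×351.8 = 40.105 kg/h.

40.11 kg/h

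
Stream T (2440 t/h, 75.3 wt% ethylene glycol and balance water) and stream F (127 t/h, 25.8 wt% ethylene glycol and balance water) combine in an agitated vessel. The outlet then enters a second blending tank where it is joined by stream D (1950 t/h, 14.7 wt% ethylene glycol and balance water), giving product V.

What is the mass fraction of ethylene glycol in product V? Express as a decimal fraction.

Overall, product flow = 4517 t/h.
ethylene glycol in = 2440×0.753 + 127×0.258 + 1950×0.147 = 2156.7 t/h.
ethylene glycol fraction in V = 0.477.

0.477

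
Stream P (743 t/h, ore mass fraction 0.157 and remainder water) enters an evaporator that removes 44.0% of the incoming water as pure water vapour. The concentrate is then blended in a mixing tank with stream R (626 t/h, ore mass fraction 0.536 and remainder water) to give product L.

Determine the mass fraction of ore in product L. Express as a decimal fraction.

Vapour removed = 0.440×0.843×743 = 275.59 t/h; concentrate = 467.41 t/h.
ore reaching the mixer = 116.65 (from concentrate) + 626×0.536 = 452.19 t/h.
Product flow = 467.41 + 626 = 1093.4 t/h; ore fraction = 0.414.

0.414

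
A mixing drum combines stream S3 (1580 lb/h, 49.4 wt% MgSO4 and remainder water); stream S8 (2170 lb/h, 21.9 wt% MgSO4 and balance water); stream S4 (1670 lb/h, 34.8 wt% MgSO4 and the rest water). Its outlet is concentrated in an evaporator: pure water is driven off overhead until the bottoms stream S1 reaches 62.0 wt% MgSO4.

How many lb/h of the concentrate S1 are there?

2963 lb/h

MgSO4 entering = 1580×0.494 + 2170×0.219 + 1670×0.348 = 1836.9 lb/h.
All MgSO4 reports to S1, so S1 = 1836.9/0.620 = 2962.8 lb/h.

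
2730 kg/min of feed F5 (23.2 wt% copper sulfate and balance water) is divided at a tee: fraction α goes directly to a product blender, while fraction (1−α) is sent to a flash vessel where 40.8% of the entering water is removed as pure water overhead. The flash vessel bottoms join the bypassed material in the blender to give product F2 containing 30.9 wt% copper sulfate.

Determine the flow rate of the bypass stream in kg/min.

558.9 kg/min

All 2730×0.232 = 633.36 kg/min of copper sulfate reaches F2, so F2 = 633.36/0.309 = 2049.7 kg/min and vapour = 680.29 kg/min.
The evaporator receives (1−α)·2730 of feed at 0.768 water and removes 0.408 of that water:
0.408×0.768×(1−α)×2730 = 680.29
(1−α) = 680.29/855.43 = 0.7953;  α = 0.2047.
Bypass flow = 0.2047×2730 = 558.93 kg/min.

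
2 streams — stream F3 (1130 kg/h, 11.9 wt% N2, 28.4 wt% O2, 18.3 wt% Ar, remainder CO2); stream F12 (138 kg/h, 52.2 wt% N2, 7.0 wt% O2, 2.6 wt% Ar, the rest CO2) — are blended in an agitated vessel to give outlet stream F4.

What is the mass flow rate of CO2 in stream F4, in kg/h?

520.5 kg/h

CO2 out = CO2 in = 1130×0.414 + 138×0.382 = 520.54 kg/h.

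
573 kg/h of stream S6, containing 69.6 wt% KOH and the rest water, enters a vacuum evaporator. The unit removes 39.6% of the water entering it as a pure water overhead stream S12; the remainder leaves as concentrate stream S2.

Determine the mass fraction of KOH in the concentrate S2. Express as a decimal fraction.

KOH is not removed: 573×0.696 = 398.81 kg/h of KOH enters S2.
water entering = 573×0.304 = 174.19 kg/h; overhead removed = 0.396×174.19 = 68.98 kg/h.
Concentrate = 573 − 68.98 = 504.02 kg/h.
Mass fraction = 398.81/504.02 = 0.7913.

0.7913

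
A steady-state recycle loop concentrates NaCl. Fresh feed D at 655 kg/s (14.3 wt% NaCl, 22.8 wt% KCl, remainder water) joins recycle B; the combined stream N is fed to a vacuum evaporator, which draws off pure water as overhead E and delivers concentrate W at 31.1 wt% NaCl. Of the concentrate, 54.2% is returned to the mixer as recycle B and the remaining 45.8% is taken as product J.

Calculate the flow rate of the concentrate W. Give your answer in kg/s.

Overall NaCl balance (none leaves overhead): NaCl in fresh feed = NaCl in product, i.e. 655×0.143 = (1−0.542)·W·0.311.
W = 93.665/(0.311×0.458) = 657.58 kg/s.

657.6 kg/s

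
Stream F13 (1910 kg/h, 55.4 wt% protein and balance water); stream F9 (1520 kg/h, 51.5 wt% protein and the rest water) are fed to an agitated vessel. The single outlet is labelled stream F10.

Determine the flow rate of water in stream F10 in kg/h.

1589 kg/h

water out = water in = 1910×0.446 + 1520×0.485 = 1589.1 kg/h.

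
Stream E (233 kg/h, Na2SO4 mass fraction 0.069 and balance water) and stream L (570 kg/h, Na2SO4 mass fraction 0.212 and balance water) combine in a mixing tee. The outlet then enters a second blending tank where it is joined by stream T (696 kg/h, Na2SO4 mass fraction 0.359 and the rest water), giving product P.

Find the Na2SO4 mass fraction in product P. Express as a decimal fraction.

Overall, product flow = 1499 kg/h.
Na2SO4 in = 233×0.069 + 570×0.212 + 696×0.359 = 386.78 kg/h.
Na2SO4 fraction in P = 0.258.

0.258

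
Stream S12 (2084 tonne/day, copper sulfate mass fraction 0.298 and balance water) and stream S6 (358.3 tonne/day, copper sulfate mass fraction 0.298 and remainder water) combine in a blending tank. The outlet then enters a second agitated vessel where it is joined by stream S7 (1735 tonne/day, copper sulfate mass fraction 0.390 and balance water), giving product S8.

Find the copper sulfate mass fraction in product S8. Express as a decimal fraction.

Overall, product flow = 4177.3 tonne/day.
copper sulfate in = 2084×0.298 + 358.3×0.298 + 1735×0.390 = 1404.5 tonne/day.
copper sulfate fraction in S8 = 0.336.

0.336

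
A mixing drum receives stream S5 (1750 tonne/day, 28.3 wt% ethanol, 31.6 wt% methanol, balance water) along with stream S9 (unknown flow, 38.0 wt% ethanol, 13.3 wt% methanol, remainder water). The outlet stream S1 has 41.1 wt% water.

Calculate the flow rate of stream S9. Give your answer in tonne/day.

230.3 tonne/day

Let S9 be the unknown flow. Total out = 1750 + S9.
water balance: 701.75 + 0.487·S9 = 0.411·(1750 + S9)
(0.487 − 0.411)·S9 = 0.411×1750 − 701.75 = 17.5
S9 = 17.5 / 0.076 = 230.26 tonne/day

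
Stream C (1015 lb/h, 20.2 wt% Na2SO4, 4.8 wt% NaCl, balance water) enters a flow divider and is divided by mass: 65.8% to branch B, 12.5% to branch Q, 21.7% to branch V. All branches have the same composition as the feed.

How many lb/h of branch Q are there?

Branch Q flow = 0.125×1015 = 126.88 lb/h.

126.9 lb/h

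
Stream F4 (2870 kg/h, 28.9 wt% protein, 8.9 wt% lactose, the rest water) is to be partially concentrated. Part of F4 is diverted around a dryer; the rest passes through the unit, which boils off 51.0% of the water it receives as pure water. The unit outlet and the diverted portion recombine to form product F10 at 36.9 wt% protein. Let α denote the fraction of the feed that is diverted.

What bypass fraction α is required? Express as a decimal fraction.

All 2870×0.289 = 829.43 kg/h of protein reaches F10, so F10 = 829.43/0.369 = 2247.8 kg/h and vapour = 622.22 kg/h.
The evaporator receives (1−α)·2870 of feed at 0.622 water and removes 0.510 of that water:
0.510×0.622×(1−α)×2870 = 622.22
(1−α) = 622.22/910.42 = 0.6834;  α = 0.3166.

0.317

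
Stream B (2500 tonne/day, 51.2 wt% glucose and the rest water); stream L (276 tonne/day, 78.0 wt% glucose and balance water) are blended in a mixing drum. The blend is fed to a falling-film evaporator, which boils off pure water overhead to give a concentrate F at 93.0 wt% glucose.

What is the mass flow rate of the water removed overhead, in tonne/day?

1168 tonne/day

glucose entering = 2500×0.512 + 276×0.780 = 1495.3 tonne/day.
All glucose reports to F, so F = 1495.3/0.930 = 1607.8 tonne/day.
Total feed = 2776 tonne/day; overhead = 2776 − 1607.8 = 1168.2 tonne/day.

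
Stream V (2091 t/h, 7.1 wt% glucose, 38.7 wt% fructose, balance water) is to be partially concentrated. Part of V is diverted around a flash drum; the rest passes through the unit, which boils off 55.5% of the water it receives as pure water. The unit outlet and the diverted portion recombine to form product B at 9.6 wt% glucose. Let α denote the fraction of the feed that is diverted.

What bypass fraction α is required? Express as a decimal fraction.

0.134

All 2091×0.071 = 148.46 t/h of glucose reaches B, so B = 148.46/0.096 = 1546.5 t/h and vapour = 544.53 t/h.
The evaporator receives (1−α)·2091 of feed at 0.542 water and removes 0.555 of that water:
0.555×0.542×(1−α)×2091 = 544.53
(1−α) = 544.53/628.99 = 0.8657;  α = 0.1343.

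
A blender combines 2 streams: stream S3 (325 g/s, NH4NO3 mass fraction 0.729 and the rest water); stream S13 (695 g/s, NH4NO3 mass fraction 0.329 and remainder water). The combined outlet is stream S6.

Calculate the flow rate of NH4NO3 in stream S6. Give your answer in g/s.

465.6 g/s

NH4NO3 out = NH4NO3 in = 325×0.729 + 695×0.329 = 465.58 g/s.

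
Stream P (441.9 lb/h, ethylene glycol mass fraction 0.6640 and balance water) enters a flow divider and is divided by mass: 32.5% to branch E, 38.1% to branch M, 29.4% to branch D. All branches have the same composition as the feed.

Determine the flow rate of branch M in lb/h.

Branch M flow = 0.381×441.9 = 168.36 lb/h.

168.4 lb/h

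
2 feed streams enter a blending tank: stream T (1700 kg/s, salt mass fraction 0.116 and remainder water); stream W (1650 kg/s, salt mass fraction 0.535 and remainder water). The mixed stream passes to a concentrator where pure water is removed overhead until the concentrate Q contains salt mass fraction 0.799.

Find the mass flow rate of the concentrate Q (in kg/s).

1352 kg/s

salt entering = 1700×0.116 + 1650×0.535 = 1080 kg/s.
All salt reports to Q, so Q = 1080/0.799 = 1351.6 kg/s.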